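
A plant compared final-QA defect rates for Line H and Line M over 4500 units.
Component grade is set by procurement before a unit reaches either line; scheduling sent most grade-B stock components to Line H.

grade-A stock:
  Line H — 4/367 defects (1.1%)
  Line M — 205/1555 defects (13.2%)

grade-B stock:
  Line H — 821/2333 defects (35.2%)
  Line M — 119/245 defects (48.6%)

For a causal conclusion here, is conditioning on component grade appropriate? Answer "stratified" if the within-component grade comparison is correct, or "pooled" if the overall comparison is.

stratified

The stratified and pooled comparisons disagree (Line H wins within each component grade; Line M wins overall), so the answer turns on the causal role of component grade.
Component grade differs across lines for reasons unrelated to any effect of the line itself, and it separately predicts the outcome — a classic confounder. We must compare within component grade levels.
Within each level — grade-A stock: 1.1% vs 13.2%; grade-B stock: 35.2% vs 48.6% — Line H is lower every time.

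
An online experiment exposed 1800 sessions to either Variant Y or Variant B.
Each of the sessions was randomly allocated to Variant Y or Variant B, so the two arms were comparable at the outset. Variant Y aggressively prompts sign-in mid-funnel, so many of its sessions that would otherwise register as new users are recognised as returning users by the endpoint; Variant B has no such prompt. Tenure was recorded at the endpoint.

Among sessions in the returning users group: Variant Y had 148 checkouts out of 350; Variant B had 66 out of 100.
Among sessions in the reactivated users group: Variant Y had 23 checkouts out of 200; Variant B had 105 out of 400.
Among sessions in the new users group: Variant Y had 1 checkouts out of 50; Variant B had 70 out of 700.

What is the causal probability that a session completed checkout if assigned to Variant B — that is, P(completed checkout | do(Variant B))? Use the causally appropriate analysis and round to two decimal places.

0.20

User tenure lies on the pathway variant → user tenure → outcome, so adjusting for it blocks the indirect effect. For the total causal effect of variant, use the unadjusted pooled rates.
So P(outcome | do(Variant B)) is just the pooled rate for Variant B: 241/1200 = 0.201.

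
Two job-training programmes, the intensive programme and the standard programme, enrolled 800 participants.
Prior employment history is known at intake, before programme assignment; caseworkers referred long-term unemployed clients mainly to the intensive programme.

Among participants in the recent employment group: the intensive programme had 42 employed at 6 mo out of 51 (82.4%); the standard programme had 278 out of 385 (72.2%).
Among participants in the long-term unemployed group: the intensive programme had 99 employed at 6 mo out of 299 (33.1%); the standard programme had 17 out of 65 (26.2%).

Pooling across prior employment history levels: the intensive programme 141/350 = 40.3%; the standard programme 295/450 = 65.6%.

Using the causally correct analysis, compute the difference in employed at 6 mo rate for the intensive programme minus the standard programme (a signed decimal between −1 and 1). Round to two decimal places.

+0.09

The stratified and pooled comparisons disagree (the intensive programme wins within each prior employment history; the standard programme wins overall), so the answer turns on the causal role of prior employment history.
Prior employment history differs across programmes for reasons unrelated to any effect of the programme itself, and it separately predicts the outcome — a classic confounder. We must compare within prior employment history levels.
Adjusting over the population distribution of prior employment history: 0.545·(0.824−0.722) + 0.455·(0.331−0.262) = +0.087.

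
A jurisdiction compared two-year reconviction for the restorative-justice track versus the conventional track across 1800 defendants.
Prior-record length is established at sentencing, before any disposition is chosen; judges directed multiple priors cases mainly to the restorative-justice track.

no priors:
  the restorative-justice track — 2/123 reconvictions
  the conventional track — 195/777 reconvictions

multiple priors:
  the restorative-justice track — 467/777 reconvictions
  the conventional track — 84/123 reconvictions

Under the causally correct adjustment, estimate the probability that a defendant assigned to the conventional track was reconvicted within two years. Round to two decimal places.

0.47

The imbalance in prior-record length arose from how defendants were allocated, not from anything the disposition did; and prior-record length independently affects the outcome. The pooled gap is confounded — condition on prior-record length.
Standardising the conventional track to the population prior-record length mix: 0.500·195/777 + 0.500·84/123 = 0.467.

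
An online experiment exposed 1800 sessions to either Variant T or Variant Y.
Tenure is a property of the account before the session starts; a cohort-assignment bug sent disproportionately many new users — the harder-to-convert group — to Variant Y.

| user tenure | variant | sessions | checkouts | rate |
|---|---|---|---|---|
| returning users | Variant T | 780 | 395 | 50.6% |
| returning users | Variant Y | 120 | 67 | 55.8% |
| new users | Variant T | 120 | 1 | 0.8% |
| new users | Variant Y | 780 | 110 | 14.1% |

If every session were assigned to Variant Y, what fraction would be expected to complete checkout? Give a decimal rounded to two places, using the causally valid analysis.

0.35

Nothing the variant does changes user tenure; the imbalance is an allocation artefact. With user tenure also predicting the outcome, the pooled figure is confounded, and the within-stratum comparison is the causal one.
Standardising Variant Y to the population user tenure mix: 0.500·67/120 + 0.500·110/780 = 0.350.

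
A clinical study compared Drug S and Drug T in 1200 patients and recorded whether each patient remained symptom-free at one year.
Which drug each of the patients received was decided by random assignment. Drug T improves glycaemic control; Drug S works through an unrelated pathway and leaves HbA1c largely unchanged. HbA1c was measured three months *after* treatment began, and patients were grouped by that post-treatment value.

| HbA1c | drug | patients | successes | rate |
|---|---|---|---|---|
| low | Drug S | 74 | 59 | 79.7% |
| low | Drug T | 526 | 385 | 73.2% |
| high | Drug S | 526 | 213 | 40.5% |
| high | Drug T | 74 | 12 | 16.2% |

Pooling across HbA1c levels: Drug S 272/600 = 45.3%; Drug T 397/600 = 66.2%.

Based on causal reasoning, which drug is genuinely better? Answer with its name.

Drug T

HbA1c lies on the pathway drug → HbA1c → outcome, so adjusting for it blocks the indirect effect. For the total causal effect of drug, use the unadjusted pooled rates.
Pooled: Drug S 45.3% vs Drug T 66.2%; Drug T is higher overall.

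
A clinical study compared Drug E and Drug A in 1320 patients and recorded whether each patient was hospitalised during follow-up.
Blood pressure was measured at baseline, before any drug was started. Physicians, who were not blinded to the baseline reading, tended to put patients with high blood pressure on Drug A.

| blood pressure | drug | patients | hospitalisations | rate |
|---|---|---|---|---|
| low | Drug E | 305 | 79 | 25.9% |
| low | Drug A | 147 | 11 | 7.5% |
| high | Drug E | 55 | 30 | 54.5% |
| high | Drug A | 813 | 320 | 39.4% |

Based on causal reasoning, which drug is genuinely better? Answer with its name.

The blood pressure-specific comparison favours Drug A throughout, but the pooled figures favour Drug E. The question is whether to condition on blood pressure.
Blood pressure differs across drugs for reasons unrelated to any effect of the drug itself, and it separately predicts the outcome — a classic confounder. We must compare within blood pressure levels.
Within each level — low: 25.9% vs 7.5%; high: 54.5% vs 39.4% — Drug A is lower every time.

Drug A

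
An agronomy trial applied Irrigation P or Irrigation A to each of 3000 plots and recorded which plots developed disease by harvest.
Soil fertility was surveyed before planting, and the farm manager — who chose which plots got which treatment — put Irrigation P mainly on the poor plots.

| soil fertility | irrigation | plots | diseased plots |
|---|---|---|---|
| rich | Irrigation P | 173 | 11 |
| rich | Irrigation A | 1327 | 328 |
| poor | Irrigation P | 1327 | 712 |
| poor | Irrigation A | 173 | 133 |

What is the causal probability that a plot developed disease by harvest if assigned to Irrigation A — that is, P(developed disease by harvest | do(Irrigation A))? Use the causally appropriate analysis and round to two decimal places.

Irrigation P is lower inside every soil fertility stratum but Irrigation A is lower in aggregate. Whether to stratify depends on how soil fertility relates to the irrigation.
Since soil fertility is a pre-existing factor (not a product of the irrigation) and it affects the outcome on its own, it is a confounder. The stratified rates, not the pooled rate, identify the causal effect.
Standardising Irrigation A to the population soil fertility mix: 0.500·328/1327 + 0.500·133/173 = 0.508.

0.51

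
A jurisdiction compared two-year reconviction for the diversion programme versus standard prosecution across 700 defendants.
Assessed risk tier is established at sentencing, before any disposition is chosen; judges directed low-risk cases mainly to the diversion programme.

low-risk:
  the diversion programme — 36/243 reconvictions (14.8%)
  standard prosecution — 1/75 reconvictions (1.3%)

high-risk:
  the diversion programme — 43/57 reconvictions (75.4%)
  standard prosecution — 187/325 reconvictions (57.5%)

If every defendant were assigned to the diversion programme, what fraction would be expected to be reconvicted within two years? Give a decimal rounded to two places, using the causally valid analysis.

0.48

Since assessed risk tier is a pre-existing factor (not a product of the disposition) and it affects the outcome on its own, it is a confounder. The stratified rates, not the pooled rate, identify the causal effect.
Standardising the diversion programme to the population assessed risk tier mix: 0.454·36/243 + 0.546·43/57 = 0.479.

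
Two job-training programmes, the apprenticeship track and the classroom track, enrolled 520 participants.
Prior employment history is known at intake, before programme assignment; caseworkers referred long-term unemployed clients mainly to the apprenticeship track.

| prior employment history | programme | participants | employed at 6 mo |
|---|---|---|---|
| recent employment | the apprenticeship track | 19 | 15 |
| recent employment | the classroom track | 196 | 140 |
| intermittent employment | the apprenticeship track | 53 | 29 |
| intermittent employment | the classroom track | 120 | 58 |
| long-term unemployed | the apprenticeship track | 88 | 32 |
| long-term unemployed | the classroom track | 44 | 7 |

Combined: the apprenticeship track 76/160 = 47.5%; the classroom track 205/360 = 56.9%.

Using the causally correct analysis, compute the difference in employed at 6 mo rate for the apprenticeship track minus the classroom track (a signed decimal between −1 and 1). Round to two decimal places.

the apprenticeship track is higher inside every prior employment history stratum but the classroom track is higher in aggregate. Whether to stratify depends on how prior employment history relates to the programme.
Since prior employment history is a pre-existing factor (not a product of the programme) and it affects the outcome on its own, it is a confounder. The stratified rates, not the pooled rate, identify the causal effect.
Adjusting over the population distribution of prior employment history: 0.413·(0.789−0.714) + 0.333·(0.547−0.483) + 0.254·(0.364−0.159) = +0.104.

+0.10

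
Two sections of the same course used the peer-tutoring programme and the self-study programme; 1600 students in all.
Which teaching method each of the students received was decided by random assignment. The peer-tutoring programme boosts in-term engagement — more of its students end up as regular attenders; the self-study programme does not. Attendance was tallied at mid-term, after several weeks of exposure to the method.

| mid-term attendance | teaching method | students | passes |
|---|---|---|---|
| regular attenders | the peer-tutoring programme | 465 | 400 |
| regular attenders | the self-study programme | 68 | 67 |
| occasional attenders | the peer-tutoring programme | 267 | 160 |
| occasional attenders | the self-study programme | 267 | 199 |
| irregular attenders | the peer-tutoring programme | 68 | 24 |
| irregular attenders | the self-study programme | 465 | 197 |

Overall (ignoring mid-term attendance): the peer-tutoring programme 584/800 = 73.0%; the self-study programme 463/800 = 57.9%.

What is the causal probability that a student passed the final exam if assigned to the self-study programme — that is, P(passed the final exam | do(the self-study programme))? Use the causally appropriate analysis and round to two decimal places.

0.58

The distribution of mid-term attendance is itself part of what the teaching method does — it is an intermediate outcome. Holding it fixed would remove that part of the effect; the total effect is the pooled difference.
So P(outcome | do(the self-study programme)) is just the pooled rate for the self-study programme: 463/800 = 0.579.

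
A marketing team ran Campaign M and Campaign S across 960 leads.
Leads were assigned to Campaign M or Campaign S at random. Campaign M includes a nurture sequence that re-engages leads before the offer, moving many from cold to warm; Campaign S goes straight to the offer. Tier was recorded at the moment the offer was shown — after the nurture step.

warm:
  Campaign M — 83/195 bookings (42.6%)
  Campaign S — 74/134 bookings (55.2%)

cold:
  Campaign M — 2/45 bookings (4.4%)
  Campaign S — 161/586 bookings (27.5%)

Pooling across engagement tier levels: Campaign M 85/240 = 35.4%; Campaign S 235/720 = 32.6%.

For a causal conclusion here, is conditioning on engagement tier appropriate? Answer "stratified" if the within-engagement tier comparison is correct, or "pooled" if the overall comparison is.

Within every engagement tier level Campaign S has the higher rate, yet pooled Campaign M does — Simpson's reversal.
Engagement tier lies on the pathway campaign → engagement tier → outcome, so adjusting for it blocks the indirect effect. For the total causal effect of campaign, use the unadjusted pooled rates.
Pooled: Campaign M 35.4% vs Campaign S 32.6%; Campaign M is higher overall.

pooled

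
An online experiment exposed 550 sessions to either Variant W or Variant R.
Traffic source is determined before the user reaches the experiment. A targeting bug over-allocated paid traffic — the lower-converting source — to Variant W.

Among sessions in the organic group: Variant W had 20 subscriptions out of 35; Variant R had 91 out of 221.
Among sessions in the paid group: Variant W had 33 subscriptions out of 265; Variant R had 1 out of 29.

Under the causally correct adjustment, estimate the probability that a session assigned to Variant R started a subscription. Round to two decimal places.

0.21

The traffic source-specific comparison favours Variant W throughout, but the pooled figures favour Variant R. The question is whether to condition on traffic source.
Traffic source is set before the variant has any effect — it is not caused by the variant — and it independently drives the outcome. That makes it a confounder, so the causal comparison is within traffic source levels.
Standardising Variant R to the population traffic source mix: 0.465·91/221 + 0.535·1/29 = 0.210.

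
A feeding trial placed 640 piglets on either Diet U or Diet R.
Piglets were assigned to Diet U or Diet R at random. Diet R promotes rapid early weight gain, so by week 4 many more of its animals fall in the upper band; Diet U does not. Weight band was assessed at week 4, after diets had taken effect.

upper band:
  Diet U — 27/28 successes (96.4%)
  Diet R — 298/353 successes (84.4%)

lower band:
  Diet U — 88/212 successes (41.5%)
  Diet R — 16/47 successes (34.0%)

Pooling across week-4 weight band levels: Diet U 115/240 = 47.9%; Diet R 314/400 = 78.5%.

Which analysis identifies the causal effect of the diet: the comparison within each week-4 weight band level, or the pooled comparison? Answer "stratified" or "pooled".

The stratified and pooled comparisons disagree (Diet U wins within each week-4 weight band; Diet R wins overall), so the answer turns on the causal role of week-4 weight band.
Week-4 weight band is downstream of the diet. One should not condition on a consequence of treatment, so the overall rates are the right comparison.
Pooled: Diet U 47.9% vs Diet R 78.5%; Diet R is higher overall.

pooled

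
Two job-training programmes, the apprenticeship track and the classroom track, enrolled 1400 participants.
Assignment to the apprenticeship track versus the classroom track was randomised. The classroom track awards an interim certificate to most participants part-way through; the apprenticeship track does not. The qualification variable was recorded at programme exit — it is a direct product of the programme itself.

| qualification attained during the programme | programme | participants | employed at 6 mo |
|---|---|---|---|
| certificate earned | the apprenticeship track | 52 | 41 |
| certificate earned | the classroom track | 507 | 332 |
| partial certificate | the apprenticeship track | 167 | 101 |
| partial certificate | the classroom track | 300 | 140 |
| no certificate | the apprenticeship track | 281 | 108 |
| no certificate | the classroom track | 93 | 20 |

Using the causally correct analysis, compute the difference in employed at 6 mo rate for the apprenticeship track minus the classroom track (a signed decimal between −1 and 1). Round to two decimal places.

the apprenticeship track is higher inside every qualification attained during the programme stratum but the classroom track is higher in aggregate. Whether to stratify depends on how qualification attained during the programme relates to the programme.
The distribution of qualification attained during the programme is itself part of what the programme does — it is an intermediate outcome. Holding it fixed would remove that part of the effect; the total effect is the pooled difference.
The causal difference is the pooled difference: 0.500 − 0.547 = -0.047.

-0.05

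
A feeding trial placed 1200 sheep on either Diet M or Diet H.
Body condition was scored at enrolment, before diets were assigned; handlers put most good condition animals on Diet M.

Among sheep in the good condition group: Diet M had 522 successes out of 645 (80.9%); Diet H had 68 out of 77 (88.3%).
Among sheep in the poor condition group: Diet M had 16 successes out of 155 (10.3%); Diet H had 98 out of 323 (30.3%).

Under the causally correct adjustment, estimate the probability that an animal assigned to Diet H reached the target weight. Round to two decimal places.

0.65

The starting body condition-specific comparison favours Diet H throughout, but the pooled figures favour Diet M. The question is whether to condition on starting body condition.
The imbalance in starting body condition arose from how sheep were allocated, not from anything the diet did; and starting body condition independently affects the outcome. The pooled gap is confounded — condition on starting body condition.
Standardising Diet H to the population starting body condition mix: 0.602·68/77 + 0.398·98/323 = 0.652.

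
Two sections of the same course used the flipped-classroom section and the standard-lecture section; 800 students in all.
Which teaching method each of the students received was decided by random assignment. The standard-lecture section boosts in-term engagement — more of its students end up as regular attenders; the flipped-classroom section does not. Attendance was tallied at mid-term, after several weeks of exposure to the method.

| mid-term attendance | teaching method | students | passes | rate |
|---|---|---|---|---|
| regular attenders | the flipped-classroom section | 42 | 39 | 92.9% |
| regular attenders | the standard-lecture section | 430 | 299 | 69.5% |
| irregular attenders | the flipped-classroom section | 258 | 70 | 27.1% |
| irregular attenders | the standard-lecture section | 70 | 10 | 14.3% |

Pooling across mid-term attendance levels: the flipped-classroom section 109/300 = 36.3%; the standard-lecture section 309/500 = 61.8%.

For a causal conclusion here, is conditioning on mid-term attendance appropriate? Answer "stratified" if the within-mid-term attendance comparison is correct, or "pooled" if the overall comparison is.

the flipped-classroom section is higher inside every mid-term attendance stratum but the standard-lecture section is higher in aggregate. Whether to stratify depends on how mid-term attendance relates to the teaching method.
Mid-term attendance is downstream of the teaching method. One should not condition on a consequence of treatment, so the overall rates are the right comparison.
Pooled: the flipped-classroom section 36.3% vs the standard-lecture section 61.8%; the standard-lecture section is higher overall.

pooled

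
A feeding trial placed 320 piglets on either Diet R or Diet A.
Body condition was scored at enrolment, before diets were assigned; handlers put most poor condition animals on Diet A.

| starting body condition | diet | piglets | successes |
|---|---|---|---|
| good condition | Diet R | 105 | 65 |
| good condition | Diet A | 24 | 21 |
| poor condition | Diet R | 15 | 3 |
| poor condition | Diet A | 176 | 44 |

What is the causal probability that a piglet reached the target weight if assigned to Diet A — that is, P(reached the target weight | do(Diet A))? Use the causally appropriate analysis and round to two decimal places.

0.50

Here starting body condition is a common cause — it drives both which diet a case falls under and the outcome. The crude comparison mixes populations; the stratum-specific rates are the causally relevant ones.
Standardising Diet A to the population starting body condition mix: 0.403·21/24 + 0.597·44/176 = 0.502.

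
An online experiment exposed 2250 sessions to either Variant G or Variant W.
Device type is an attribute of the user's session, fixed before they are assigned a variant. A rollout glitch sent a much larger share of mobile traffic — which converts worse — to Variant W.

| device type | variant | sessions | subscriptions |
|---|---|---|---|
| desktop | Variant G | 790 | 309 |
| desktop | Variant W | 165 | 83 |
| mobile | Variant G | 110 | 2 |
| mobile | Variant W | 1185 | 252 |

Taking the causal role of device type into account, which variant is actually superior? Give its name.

Device type satisfies the back-door criterion: it is not a descendant of the variant, and it blocks the spurious path from variant to outcome. Adjusting for it (i.e., using the within-device type rates) gives the causal effect.
Within each level — desktop: 39.1% vs 50.3%; mobile: 1.8% vs 21.3% — Variant W is higher every time.

Variant W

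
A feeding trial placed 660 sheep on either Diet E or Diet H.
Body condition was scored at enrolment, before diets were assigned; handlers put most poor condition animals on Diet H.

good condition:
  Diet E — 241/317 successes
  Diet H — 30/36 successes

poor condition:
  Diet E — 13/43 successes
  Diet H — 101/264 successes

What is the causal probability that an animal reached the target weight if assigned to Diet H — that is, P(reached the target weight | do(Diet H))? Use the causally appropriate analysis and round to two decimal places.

0.62

The imbalance in starting body condition arose from how sheep were allocated, not from anything the diet did; and starting body condition independently affects the outcome. The pooled gap is confounded — condition on starting body condition.
Standardising Diet H to the population starting body condition mix: 0.535·30/36 + 0.465·101/264 = 0.624.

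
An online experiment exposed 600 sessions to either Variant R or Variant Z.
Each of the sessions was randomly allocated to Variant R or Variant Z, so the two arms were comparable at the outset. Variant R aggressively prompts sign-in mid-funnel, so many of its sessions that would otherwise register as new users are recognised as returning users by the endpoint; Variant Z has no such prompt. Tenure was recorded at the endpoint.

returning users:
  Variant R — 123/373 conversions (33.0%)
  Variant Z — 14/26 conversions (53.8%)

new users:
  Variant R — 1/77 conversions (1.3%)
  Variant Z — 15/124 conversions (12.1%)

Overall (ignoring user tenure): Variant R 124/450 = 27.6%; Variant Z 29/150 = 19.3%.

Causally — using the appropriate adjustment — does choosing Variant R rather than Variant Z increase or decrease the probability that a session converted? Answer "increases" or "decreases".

increases

Variant Z is higher inside every user tenure stratum but Variant R is higher in aggregate. Whether to stratify depends on how user tenure relates to the variant.
Stratifying would compare variants among sessions the variants themselves sorted into user tenure groups — a form of selection on an intermediate. The unconditioned pooled rates give the total causal effect.
Pooled: Variant R 27.6% vs Variant Z 19.3%; Variant R is higher overall.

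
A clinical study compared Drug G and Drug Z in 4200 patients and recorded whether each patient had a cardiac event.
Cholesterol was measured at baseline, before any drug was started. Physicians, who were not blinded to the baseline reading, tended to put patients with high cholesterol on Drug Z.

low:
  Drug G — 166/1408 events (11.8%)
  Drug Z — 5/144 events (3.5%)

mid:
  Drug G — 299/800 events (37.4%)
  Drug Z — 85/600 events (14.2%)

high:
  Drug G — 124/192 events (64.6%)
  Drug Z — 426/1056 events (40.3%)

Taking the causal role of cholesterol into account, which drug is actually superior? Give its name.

Drug Z

Within every cholesterol level Drug Z has the lower rate, yet pooled Drug G does — Simpson's reversal.
The imbalance in cholesterol arose from how patients were allocated, not from anything the drug did; and cholesterol independently affects the outcome. The pooled gap is confounded — condition on cholesterol.
Within each level — low: 11.8% vs 3.5%; mid: 37.4% vs 14.2%; high: 64.6% vs 40.3% — Drug Z is lower every time.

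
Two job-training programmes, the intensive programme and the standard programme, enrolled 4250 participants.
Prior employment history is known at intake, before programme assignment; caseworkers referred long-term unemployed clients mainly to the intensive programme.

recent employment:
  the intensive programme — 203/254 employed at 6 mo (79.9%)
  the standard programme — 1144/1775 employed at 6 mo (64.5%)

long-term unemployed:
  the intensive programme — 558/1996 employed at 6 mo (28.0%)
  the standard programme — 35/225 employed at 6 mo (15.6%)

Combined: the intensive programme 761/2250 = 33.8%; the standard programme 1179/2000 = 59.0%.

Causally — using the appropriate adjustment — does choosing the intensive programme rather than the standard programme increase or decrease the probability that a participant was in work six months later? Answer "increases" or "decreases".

increases

Prior employment history differs across programmes for reasons unrelated to any effect of the programme itself, and it separately predicts the outcome — a classic confounder. We must compare within prior employment history levels.
Within each level — recent employment: 79.9% vs 64.5%; long-term unemployed: 28.0% vs 15.6% — the intensive programme is higher every time.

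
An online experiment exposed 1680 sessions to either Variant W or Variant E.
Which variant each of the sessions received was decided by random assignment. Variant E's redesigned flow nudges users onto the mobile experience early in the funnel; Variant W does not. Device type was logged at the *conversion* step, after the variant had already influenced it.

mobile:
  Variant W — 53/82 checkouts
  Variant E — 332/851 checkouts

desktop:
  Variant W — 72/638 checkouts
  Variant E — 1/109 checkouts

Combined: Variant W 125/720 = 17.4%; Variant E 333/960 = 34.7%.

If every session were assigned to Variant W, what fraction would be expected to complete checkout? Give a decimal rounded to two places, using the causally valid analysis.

0.17

Stratifying would compare variants among sessions the variants themselves sorted into device type groups — a form of selection on an intermediate. The unconditioned pooled rates give the total causal effect.
So P(outcome | do(Variant W)) is just the pooled rate for Variant W: 125/720 = 0.174.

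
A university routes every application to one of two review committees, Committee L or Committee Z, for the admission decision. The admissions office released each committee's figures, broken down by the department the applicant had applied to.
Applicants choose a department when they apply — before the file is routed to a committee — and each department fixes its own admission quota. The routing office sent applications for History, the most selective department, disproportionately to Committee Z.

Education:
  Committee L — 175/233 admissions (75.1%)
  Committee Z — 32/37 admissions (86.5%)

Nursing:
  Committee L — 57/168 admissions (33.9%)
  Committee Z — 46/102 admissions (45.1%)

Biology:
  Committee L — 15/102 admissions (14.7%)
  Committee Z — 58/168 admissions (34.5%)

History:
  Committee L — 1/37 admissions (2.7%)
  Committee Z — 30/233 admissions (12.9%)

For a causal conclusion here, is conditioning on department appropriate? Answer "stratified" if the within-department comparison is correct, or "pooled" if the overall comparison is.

stratified

The stratified and pooled comparisons disagree (Committee Z wins within each department; Committee L wins overall), so the answer turns on the causal role of department.
Department differs across review committees for reasons unrelated to any effect of the review committee itself, and it separately predicts the outcome — a classic confounder. We must compare within department levels.
Within each level — Education: 75.1% vs 86.5%; Nursing: 33.9% vs 45.1%; Biology: 14.7% vs 34.5%; History: 2.7% vs 12.9% — Committee Z is higher every time.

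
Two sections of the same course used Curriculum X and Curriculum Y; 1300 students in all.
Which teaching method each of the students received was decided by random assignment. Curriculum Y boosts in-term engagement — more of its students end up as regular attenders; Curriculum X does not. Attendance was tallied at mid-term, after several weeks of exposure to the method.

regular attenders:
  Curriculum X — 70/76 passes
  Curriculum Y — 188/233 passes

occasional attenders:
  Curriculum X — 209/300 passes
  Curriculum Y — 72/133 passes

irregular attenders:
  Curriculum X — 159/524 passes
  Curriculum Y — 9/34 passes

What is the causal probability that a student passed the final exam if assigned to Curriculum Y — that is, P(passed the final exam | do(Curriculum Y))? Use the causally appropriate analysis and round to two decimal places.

0.67

The distribution of mid-term attendance is itself part of what the teaching method does — it is an intermediate outcome. Holding it fixed would remove that part of the effect; the total effect is the pooled difference.
So P(outcome | do(Curriculum Y)) is just the pooled rate for Curriculum Y: 269/400 = 0.672.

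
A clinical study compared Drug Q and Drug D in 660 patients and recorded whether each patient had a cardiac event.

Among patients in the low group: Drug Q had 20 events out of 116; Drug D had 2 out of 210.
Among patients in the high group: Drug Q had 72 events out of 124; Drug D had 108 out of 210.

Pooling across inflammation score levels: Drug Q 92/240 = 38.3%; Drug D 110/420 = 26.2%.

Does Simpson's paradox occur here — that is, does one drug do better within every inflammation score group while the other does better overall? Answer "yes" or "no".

no

Within each inflammation score level (low 17.2% vs 1.0%; high 58.1% vs 51.4%), Drug D has the lower rate every time. Pooled: 38.3% vs 26.2% — Drug D has the lower rate overall. They agree.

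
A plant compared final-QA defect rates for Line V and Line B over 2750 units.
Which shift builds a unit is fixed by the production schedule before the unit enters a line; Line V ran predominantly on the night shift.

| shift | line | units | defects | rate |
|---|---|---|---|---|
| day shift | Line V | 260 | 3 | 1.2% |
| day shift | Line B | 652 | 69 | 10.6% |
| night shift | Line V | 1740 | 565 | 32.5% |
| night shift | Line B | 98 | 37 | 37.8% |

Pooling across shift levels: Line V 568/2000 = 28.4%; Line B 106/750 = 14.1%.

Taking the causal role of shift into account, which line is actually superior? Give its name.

The shift-specific comparison favours Line V throughout, but the pooled figures favour Line B. The question is whether to condition on shift.
Here shift is a common cause — it drives both which line a case falls under and the outcome. The crude comparison mixes populations; the stratum-specific rates are the causally relevant ones.
Within each level — day shift: 1.2% vs 10.6%; night shift: 32.5% vs 37.8% — Line V is lower every time.

Line V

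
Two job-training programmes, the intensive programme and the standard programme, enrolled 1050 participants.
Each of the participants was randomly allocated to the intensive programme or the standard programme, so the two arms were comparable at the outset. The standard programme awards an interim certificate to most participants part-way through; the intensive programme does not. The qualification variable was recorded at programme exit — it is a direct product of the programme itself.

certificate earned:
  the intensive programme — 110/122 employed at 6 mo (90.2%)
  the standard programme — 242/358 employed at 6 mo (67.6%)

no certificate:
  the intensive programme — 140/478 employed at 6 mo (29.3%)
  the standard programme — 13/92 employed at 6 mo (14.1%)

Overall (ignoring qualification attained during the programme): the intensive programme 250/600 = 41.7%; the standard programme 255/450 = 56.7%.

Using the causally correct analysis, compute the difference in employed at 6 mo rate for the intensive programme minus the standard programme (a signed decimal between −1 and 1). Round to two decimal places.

Within every qualification attained during the programme level the intensive programme has the higher rate, yet pooled the standard programme does — Simpson's reversal.
Stratifying would compare programmes among participants the programmes themselves sorted into qualification attained during the programme groups — a form of selection on an intermediate. The unconditioned pooled rates give the total causal effect.
The causal difference is the pooled difference: 0.417 − 0.567 = -0.150.

-0.15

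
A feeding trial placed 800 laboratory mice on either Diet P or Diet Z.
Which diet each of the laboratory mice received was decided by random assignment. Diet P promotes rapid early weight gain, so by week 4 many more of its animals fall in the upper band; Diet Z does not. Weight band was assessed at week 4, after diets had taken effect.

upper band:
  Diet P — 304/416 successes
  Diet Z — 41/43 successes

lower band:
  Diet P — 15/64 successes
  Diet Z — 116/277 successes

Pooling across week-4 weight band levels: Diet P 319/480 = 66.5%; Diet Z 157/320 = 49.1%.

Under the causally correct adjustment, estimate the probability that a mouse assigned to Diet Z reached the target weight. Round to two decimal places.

0.49

The stratified and pooled comparisons disagree (Diet Z wins within each week-4 weight band; Diet P wins overall), so the answer turns on the causal role of week-4 weight band.
Week-4 weight band is recorded after the diet and is itself shifted by it — it sits on the causal path from diet to outcome. Conditioning on a mediator would strip out part of the effect we want; the pooled comparison gives the total causal effect.
So P(outcome | do(Diet Z)) is just the pooled rate for Diet Z: 157/320 = 0.491.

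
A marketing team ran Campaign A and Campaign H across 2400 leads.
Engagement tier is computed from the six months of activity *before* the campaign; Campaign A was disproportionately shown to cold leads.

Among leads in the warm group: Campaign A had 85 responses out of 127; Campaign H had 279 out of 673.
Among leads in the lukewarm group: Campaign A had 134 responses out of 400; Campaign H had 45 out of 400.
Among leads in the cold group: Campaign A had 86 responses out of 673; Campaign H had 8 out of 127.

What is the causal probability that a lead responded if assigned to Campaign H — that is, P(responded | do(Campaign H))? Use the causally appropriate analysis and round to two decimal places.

0.20

The stratified and pooled comparisons disagree (Campaign A wins within each engagement tier; Campaign H wins overall), so the answer turns on the causal role of engagement tier.
Engagement tier differs across campaigns for reasons unrelated to any effect of the campaign itself, and it separately predicts the outcome — a classic confounder. We must compare within engagement tier levels.
Standardising Campaign H to the population engagement tier mix: 0.333·279/673 + 0.333·45/400 + 0.333·8/127 = 0.197.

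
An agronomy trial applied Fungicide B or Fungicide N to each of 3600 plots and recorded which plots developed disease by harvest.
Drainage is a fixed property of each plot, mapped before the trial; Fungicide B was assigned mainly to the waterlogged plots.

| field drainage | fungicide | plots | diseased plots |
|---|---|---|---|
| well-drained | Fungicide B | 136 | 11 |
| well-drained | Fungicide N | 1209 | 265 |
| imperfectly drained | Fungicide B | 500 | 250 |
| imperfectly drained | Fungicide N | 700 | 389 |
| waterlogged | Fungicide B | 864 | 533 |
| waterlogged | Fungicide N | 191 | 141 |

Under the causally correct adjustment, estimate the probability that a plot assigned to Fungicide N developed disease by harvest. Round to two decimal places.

0.48

Fungicide B is lower inside every field drainage stratum but Fungicide N is lower in aggregate. Whether to stratify depends on how field drainage relates to the fungicide.
Field drainage satisfies the back-door criterion: it is not a descendant of the fungicide, and it blocks the spurious path from fungicide to outcome. Adjusting for it (i.e., using the within-field drainage rates) gives the causal effect.
Standardising Fungicide N to the population field drainage mix: 0.374·265/1209 + 0.333·389/700 + 0.293·141/191 = 0.483.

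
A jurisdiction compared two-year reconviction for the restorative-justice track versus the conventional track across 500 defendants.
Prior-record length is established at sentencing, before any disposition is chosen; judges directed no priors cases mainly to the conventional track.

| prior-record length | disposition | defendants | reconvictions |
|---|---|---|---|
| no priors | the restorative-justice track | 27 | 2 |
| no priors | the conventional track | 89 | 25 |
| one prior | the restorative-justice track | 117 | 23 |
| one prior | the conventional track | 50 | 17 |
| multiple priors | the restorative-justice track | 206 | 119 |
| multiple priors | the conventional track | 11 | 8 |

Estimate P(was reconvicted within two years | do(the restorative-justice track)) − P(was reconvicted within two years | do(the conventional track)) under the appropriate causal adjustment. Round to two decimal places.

Since prior-record length is a pre-existing factor (not a product of the disposition) and it affects the outcome on its own, it is a confounder. The stratified rates, not the pooled rate, identify the causal effect.
Adjusting over the population distribution of prior-record length: 0.232·(0.074−0.281) + 0.334·(0.197−0.340) + 0.434·(0.578−0.727) = -0.161.

-0.16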